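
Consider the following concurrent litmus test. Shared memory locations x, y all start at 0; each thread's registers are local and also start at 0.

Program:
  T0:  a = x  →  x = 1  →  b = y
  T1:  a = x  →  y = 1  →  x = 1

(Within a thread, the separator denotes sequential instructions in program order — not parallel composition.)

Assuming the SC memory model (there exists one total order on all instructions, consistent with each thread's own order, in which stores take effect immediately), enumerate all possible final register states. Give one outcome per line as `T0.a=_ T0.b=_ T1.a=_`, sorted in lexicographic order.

T0.a=0 T0.b=0 T1.a=0
T0.a=0 T0.b=0 T1.a=1
T0.a=0 T0.b=1 T1.a=0
T0.a=0 T0.b=1 T1.a=1
T0.a=1 T0.b=1 T1.a=0

outcome vector order: (T0.a,T0.b,T1.a)
|SC outcomes| = 5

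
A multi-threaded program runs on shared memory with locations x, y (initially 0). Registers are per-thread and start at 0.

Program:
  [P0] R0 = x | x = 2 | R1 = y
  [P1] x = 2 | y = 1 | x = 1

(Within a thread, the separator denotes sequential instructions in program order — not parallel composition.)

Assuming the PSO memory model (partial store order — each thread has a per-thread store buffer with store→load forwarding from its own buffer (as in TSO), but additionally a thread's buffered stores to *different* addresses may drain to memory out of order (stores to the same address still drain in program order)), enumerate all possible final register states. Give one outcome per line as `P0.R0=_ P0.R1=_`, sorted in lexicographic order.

P0.R0=0 P0.R1=0
P0.R0=0 P0.R1=1
P0.R0=1 P0.R1=0
P0.R0=1 P0.R1=1
P0.R0=2 P0.R1=0
P0.R0=2 P0.R1=1

outcome vector order: (P0.R0,P0.R1)
|PSO outcomes| = 6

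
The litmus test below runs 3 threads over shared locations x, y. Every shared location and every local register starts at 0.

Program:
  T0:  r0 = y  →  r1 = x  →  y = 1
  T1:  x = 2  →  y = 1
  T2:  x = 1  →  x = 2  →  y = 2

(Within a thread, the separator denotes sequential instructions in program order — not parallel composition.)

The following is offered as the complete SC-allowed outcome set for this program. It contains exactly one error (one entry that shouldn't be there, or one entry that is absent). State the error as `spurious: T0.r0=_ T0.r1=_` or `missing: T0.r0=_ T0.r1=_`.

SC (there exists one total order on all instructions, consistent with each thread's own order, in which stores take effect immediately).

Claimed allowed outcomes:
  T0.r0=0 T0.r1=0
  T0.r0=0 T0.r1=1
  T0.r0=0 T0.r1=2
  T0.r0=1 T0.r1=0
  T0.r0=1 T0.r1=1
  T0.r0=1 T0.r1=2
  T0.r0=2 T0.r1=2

spurious: T0.r0=1 T0.r1=0

outcome vector order: (T0.r0,T0.r1)
SC: 6 outcomes — {0/0; 0/1; 0/2; 1/1; 1/2; 2/2}
claimed∖SC = {1/0}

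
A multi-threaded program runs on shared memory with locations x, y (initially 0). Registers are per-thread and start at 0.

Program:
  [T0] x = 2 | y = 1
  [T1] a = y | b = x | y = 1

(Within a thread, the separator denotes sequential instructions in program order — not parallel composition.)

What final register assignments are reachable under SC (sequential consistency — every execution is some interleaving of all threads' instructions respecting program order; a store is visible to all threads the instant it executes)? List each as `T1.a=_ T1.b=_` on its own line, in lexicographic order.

T1.a=0 T1.b=0
T1.a=0 T1.b=2
T1.a=1 T1.b=2

outcome vector order: (T1.a,T1.b)
|SC outcomes| = 3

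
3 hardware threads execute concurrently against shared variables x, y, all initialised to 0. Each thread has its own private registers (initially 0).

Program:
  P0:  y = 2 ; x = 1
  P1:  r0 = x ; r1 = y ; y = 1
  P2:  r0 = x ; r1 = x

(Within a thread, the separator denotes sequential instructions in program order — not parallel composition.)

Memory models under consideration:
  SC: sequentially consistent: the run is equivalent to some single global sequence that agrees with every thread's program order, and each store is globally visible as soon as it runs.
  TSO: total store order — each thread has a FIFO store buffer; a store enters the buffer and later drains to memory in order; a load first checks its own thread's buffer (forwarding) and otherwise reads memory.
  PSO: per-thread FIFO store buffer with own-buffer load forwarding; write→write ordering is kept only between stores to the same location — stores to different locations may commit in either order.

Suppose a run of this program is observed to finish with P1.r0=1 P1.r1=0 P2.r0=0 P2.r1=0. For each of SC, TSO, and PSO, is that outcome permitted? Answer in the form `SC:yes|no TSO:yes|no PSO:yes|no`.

outcome vector order: (P1.r0,P1.r1,P2.r0,P2.r1)
under SC → <0 0 0 0>; <0 0 0 1>; <0 0 1 1>; <0 2 0 0>; <0 2 0 1>; <0 2 1 1>; <1 2 0 0>; <1 2 0 1>; <1 2 1 1>
under TSO → <0 0 0 0>; <0 0 0 1>; <0 0 1 1>; <0 2 0 0>; <0 2 0 1>; <0 2 1 1>; <1 2 0 0>; <1 2 0 1>; <1 2 1 1>
under PSO → <0 0 0 0>; <0 0 0 1>; <0 0 1 1>; <0 2 0 0>; <0 2 0 1>; <0 2 1 1>; <1 0 0 0>; <1 0 0 1>; <1 0 1 1>; <1 2 0 0>; <1 2 0 1>; <1 2 1 1>
target <1 0 0 0> ∈ {PSO}

SC:no TSO:no PSO:yes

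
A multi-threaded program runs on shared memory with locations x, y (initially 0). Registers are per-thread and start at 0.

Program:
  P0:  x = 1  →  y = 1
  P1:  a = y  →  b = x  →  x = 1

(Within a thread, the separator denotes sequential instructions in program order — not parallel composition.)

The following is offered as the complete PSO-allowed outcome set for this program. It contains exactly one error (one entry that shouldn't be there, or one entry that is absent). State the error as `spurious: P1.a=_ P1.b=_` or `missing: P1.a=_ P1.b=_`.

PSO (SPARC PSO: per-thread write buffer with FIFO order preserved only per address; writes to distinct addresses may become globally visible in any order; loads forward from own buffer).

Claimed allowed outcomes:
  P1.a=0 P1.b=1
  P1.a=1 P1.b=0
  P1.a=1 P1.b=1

outcome vector order: (P1.a,P1.b)
PSO: 4 outcomes — {00; 01; 10; 11}
PSO∖claimed = {00}

missing: P1.a=0 P1.b=0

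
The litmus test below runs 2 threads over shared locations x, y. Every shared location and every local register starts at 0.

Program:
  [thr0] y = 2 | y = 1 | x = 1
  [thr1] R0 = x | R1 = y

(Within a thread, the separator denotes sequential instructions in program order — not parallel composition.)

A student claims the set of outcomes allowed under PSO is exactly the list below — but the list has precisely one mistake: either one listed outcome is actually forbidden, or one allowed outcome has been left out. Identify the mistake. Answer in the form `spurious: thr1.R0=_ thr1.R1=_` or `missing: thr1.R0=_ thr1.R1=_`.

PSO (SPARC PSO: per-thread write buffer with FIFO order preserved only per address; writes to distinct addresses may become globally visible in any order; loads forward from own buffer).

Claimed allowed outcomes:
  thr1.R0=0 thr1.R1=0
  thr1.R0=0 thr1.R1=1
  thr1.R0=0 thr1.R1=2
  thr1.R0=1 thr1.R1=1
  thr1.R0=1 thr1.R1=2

missing: thr1.R0=1 thr1.R1=0

outcome vector order: (thr1.R0,thr1.R1)
under PSO → 00; 01; 02; 10; 11; 12
PSO∖claimed = {10}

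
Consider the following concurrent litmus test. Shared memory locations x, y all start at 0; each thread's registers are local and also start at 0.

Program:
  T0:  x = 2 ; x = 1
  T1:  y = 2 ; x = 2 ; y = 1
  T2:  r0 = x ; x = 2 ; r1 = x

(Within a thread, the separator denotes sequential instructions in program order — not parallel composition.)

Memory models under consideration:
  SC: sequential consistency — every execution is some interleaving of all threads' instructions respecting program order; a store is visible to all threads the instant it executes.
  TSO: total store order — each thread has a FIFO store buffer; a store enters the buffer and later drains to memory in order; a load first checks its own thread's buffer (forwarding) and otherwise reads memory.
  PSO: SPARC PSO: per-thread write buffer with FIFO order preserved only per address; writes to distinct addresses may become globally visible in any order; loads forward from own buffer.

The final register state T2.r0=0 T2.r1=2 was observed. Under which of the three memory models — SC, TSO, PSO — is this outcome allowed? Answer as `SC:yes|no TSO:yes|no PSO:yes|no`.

outcome vector order: (T2.r0,T2.r1)
[SC] allowed = {01 02 12 21 22}
[TSO] allowed = {01 02 12 21 22}
[PSO] allowed = {01 02 12 21 22}
target 02 ∈ {SC,TSO,PSO}

SC:yes TSO:yes PSO:yes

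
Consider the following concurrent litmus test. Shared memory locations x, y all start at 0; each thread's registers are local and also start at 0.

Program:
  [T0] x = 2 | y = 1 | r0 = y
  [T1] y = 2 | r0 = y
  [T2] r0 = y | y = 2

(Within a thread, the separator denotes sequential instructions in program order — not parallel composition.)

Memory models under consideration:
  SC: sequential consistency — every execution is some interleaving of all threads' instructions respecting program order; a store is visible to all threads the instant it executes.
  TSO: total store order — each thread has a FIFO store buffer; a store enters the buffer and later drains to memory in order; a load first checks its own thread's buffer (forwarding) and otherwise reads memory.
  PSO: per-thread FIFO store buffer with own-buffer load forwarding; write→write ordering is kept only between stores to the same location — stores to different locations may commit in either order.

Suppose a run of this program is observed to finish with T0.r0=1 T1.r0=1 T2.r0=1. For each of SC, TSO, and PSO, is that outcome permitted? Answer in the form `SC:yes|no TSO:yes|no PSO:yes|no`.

SC:yes TSO:yes PSO:yes

outcome vector order: (T0.r0,T1.r0,T2.r0)
under SC → (1,1,0); (1,1,1); (1,1,2); (1,2,0); (1,2,1); (1,2,2); (2,1,0); (2,1,1); (2,1,2); (2,2,0); (2,2,1); (2,2,2)
under TSO → (1,1,0); (1,1,1); (1,1,2); (1,2,0); (1,2,1); (1,2,2); (2,1,0); (2,1,1); (2,1,2); (2,2,0); (2,2,1); (2,2,2)
under PSO → (1,1,0); (1,1,1); (1,1,2); (1,2,0); (1,2,1); (1,2,2); (2,1,0); (2,1,1); (2,1,2); (2,2,0); (2,2,1); (2,2,2)
target (1,1,1) ∈ {SC,TSO,PSO}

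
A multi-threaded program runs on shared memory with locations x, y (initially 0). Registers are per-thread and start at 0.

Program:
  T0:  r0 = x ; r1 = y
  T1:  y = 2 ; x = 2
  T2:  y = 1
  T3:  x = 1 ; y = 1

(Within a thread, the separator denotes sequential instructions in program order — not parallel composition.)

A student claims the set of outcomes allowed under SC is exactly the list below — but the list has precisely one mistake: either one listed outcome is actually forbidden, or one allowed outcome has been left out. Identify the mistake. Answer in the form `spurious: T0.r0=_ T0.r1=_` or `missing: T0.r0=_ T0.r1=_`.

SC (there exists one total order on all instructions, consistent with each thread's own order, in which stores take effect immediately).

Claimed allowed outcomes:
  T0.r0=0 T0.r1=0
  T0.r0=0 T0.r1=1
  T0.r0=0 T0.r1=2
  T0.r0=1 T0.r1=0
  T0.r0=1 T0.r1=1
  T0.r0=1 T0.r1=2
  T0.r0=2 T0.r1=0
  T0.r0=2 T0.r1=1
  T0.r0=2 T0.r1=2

spurious: T0.r0=2 T0.r1=0

outcome vector order: (T0.r0,T0.r1)
SC: 8 outcomes — {00; 01; 02; 10; 11; 12; 21; 22}
claimed∖SC = {20}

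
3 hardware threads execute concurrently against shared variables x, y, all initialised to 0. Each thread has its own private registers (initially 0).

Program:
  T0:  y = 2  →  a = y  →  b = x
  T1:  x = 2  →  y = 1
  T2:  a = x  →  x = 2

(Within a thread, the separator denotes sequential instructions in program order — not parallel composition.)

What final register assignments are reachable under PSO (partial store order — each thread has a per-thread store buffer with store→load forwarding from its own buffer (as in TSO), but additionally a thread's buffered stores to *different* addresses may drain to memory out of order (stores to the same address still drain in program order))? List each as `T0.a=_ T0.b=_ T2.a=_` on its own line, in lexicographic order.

outcome vector order: (T0.a,T0.b,T2.a)
|PSO outcomes| = 8

T0.a=1 T0.b=0 T2.a=0
T0.a=1 T0.b=0 T2.a=2
T0.a=1 T0.b=2 T2.a=0
T0.a=1 T0.b=2 T2.a=2
T0.a=2 T0.b=0 T2.a=0
T0.a=2 T0.b=0 T2.a=2
T0.a=2 T0.b=2 T2.a=0
T0.a=2 T0.b=2 T2.a=2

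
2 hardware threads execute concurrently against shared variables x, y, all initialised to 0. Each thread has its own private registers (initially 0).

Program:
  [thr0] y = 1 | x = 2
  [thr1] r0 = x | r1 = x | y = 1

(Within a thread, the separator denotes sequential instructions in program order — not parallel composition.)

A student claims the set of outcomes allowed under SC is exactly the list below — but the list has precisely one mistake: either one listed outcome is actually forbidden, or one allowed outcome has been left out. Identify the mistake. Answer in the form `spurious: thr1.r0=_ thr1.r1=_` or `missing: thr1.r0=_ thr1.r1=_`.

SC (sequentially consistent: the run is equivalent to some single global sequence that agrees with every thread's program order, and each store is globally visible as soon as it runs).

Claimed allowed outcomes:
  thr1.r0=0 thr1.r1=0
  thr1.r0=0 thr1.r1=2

missing: thr1.r0=2 thr1.r1=2

outcome vector order: (thr1.r0,thr1.r1)
[SC] allowed = {<0 0>, <0 2>, <2 2>}
SC∖claimed = {<2 2>}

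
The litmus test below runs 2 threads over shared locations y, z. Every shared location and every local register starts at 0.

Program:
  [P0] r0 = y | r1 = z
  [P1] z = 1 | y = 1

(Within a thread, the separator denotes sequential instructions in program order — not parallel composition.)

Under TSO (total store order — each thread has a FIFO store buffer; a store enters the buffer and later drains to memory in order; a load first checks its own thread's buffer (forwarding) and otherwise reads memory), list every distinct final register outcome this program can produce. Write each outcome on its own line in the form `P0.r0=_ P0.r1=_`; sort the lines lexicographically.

outcome vector order: (P0.r0,P0.r1)
|TSO outcomes| = 3

P0.r0=0 P0.r1=0
P0.r0=0 P0.r1=1
P0.r0=1 P0.r1=1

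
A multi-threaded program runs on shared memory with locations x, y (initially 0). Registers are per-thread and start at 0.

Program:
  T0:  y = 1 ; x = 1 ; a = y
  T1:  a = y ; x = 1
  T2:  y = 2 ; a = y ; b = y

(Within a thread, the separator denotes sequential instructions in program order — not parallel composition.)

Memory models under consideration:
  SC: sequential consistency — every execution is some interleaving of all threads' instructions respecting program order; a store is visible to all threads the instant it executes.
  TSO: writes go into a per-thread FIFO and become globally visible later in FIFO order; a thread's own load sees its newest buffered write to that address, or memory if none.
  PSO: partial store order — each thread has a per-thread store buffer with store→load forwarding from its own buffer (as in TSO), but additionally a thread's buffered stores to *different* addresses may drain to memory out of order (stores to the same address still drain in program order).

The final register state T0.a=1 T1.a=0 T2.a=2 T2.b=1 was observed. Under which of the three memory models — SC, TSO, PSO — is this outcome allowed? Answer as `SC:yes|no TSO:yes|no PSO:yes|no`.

outcome vector order: (T0.a,T1.a,T2.a,T2.b)
SC: 12 outcomes — {<1 0 1 1> <1 0 2 1> <1 0 2 2> <1 1 1 1> <1 1 2 1> <1 1 2 2> <1 2 1 1> <1 2 2 1> <1 2 2 2> <2 0 2 2> <2 1 2 2> <2 2 2 2>}
TSO: 12 outcomes — {<1 0 1 1> <1 0 2 1> <1 0 2 2> <1 1 1 1> <1 1 2 1> <1 1 2 2> <1 2 1 1> <1 2 2 1> <1 2 2 2> <2 0 2 2> <2 1 2 2> <2 2 2 2>}
PSO: 12 outcomes — {<1 0 1 1> <1 0 2 1> <1 0 2 2> <1 1 1 1> <1 1 2 1> <1 1 2 2> <1 2 1 1> <1 2 2 1> <1 2 2 2> <2 0 2 2> <2 1 2 2> <2 2 2 2>}
target <1 0 2 1> ∈ {SC,TSO,PSO}

SC:yes TSO:yes PSO:yes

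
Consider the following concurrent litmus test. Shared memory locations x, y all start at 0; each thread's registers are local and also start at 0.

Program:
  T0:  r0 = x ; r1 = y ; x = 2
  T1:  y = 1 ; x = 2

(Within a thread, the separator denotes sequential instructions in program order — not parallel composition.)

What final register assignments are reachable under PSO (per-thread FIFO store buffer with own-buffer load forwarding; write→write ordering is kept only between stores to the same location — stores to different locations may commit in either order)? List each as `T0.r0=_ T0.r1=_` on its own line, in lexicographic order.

T0.r0=0 T0.r1=0
T0.r0=0 T0.r1=1
T0.r0=2 T0.r1=0
T0.r0=2 T0.r1=1

outcome vector order: (T0.r0,T0.r1)
|PSO outcomes| = 4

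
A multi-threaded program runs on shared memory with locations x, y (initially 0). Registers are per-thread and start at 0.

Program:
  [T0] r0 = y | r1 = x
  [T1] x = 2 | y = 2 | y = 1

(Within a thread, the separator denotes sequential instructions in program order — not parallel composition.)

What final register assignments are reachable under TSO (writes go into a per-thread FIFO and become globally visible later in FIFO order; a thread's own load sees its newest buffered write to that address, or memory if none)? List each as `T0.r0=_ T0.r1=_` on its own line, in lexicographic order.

outcome vector order: (T0.r0,T0.r1)
|TSO outcomes| = 4

T0.r0=0 T0.r1=0
T0.r0=0 T0.r1=2
T0.r0=1 T0.r1=2
T0.r0=2 T0.r1=2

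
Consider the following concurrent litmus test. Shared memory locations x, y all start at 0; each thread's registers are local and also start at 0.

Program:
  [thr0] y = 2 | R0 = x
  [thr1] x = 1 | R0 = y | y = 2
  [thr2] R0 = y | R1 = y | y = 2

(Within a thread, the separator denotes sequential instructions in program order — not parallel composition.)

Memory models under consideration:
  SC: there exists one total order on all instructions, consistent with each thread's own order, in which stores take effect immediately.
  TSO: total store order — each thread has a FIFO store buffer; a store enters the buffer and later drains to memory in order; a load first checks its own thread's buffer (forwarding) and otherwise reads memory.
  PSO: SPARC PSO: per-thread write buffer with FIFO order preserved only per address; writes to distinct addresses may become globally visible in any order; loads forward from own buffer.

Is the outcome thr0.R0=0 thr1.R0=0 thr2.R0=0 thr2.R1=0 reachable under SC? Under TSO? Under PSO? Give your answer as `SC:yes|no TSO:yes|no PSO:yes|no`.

SC:no TSO:yes PSO:yes

outcome vector order: (thr0.R0,thr1.R0,thr2.R0,thr2.R1)
[SC] allowed = {(0,2,0,0) (0,2,0,2) (0,2,2,2) (1,0,0,0) (1,0,0,2) (1,0,2,2) (1,2,0,0) (1,2,0,2) (1,2,2,2)}
[TSO] allowed = {(0,0,0,0) (0,0,0,2) (0,0,2,2) (0,2,0,0) (0,2,0,2) (0,2,2,2) (1,0,0,0) (1,0,0,2) (1,0,2,2) (1,2,0,0) (1,2,0,2) (1,2,2,2)}
[PSO] allowed = {(0,0,0,0) (0,0,0,2) (0,0,2,2) (0,2,0,0) (0,2,0,2) (0,2,2,2) (1,0,0,0) (1,0,0,2) (1,0,2,2) (1,2,0,0) (1,2,0,2) (1,2,2,2)}
target (0,0,0,0) ∈ {TSO,PSO}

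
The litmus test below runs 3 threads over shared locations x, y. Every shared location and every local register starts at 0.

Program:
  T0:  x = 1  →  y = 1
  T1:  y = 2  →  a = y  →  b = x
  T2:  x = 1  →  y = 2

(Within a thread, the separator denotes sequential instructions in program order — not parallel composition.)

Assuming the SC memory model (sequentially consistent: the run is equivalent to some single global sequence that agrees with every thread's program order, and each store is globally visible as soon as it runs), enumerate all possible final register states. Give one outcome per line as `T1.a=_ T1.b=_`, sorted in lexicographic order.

T1.a=1 T1.b=1
T1.a=2 T1.b=0
T1.a=2 T1.b=1

outcome vector order: (T1.a,T1.b)
|SC outcomes| = 3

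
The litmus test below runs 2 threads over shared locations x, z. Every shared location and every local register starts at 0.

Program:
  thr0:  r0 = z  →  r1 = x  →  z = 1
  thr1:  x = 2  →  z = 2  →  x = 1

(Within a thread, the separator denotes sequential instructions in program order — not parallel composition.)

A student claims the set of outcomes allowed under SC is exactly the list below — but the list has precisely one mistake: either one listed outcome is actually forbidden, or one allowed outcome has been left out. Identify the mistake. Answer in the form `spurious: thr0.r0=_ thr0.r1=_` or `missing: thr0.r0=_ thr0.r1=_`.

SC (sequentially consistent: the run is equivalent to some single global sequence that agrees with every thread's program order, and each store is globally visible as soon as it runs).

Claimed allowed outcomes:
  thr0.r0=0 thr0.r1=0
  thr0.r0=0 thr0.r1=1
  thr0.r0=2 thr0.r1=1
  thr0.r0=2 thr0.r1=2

outcome vector order: (thr0.r0,thr0.r1)
under SC → <0 0> <0 1> <0 2> <2 1> <2 2>
SC∖claimed = {<0 2>}

missing: thr0.r0=0 thr0.r1=2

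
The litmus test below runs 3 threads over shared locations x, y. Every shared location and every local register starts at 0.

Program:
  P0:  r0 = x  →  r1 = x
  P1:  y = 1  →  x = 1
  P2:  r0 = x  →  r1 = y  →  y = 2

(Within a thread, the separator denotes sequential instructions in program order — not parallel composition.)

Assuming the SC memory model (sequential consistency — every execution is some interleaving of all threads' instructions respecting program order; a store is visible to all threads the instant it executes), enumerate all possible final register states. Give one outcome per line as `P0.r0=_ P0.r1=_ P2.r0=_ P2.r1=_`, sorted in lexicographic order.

P0.r0=0 P0.r1=0 P2.r0=0 P2.r1=0
P0.r0=0 P0.r1=0 P2.r0=0 P2.r1=1
P0.r0=0 P0.r1=0 P2.r0=1 P2.r1=1
P0.r0=0 P0.r1=1 P2.r0=0 P2.r1=0
P0.r0=0 P0.r1=1 P2.r0=0 P2.r1=1
P0.r0=0 P0.r1=1 P2.r0=1 P2.r1=1
P0.r0=1 P0.r1=1 P2.r0=0 P2.r1=0
P0.r0=1 P0.r1=1 P2.r0=0 P2.r1=1
P0.r0=1 P0.r1=1 P2.r0=1 P2.r1=1

outcome vector order: (P0.r0,P0.r1,P2.r0,P2.r1)
|SC outcomes| = 9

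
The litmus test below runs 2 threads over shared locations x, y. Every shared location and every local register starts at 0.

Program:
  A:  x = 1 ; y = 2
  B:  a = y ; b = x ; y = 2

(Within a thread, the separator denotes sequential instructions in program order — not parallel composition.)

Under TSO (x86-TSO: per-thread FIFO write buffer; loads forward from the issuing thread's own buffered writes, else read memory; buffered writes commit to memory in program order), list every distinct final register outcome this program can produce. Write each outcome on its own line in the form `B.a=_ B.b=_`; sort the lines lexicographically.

B.a=0 B.b=0
B.a=0 B.b=1
B.a=2 B.b=1

outcome vector order: (B.a,B.b)
|TSO outcomes| = 3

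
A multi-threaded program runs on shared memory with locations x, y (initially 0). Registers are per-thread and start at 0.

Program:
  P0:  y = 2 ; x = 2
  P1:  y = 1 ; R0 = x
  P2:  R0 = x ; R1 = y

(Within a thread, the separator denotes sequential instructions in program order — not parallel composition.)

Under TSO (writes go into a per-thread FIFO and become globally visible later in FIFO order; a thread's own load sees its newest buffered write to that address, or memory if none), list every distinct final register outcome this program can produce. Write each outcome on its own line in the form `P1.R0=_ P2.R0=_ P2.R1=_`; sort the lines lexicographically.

outcome vector order: (P1.R0,P2.R0,P2.R1)
|TSO outcomes| = 10

P1.R0=0 P2.R0=0 P2.R1=0
P1.R0=0 P2.R0=0 P2.R1=1
P1.R0=0 P2.R0=0 P2.R1=2
P1.R0=0 P2.R0=2 P2.R1=1
P1.R0=0 P2.R0=2 P2.R1=2
P1.R0=2 P2.R0=0 P2.R1=0
P1.R0=2 P2.R0=0 P2.R1=1
P1.R0=2 P2.R0=0 P2.R1=2
P1.R0=2 P2.R0=2 P2.R1=1
P1.R0=2 P2.R0=2 P2.R1=2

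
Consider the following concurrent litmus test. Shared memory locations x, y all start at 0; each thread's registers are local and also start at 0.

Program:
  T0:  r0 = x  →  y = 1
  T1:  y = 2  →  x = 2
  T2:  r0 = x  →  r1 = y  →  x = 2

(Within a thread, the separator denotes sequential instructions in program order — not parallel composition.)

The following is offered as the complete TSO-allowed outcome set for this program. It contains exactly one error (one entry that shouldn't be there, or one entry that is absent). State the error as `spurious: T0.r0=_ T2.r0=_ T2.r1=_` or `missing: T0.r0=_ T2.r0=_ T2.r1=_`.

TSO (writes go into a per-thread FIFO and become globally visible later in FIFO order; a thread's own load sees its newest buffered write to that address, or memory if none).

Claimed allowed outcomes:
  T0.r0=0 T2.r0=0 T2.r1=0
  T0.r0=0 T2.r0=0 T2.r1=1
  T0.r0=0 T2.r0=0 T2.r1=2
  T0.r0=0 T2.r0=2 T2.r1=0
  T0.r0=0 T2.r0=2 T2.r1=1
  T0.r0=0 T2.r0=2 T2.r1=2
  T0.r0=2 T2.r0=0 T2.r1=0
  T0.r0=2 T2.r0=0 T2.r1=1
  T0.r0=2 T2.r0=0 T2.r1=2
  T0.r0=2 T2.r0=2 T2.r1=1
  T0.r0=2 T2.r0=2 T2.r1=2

spurious: T0.r0=0 T2.r0=2 T2.r1=0

outcome vector order: (T0.r0,T2.r0,T2.r1)
TSO (10): 0/0/0; 0/0/1; 0/0/2; 0/2/1; 0/2/2; 2/0/0; 2/0/1; 2/0/2; 2/2/1; 2/2/2
claimed∖TSO = {0/2/0}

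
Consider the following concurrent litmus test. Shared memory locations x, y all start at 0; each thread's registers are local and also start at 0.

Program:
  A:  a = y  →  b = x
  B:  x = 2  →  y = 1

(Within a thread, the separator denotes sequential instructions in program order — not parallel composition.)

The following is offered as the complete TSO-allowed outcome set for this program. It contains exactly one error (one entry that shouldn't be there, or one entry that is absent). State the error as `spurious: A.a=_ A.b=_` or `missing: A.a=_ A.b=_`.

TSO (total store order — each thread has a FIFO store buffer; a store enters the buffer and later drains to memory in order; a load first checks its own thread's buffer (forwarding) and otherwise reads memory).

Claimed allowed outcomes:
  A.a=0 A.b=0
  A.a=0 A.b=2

outcome vector order: (A.a,A.b)
TSO (3): 0/0, 0/2, 1/2
TSO∖claimed = {1/2}

missing: A.a=1 A.b=2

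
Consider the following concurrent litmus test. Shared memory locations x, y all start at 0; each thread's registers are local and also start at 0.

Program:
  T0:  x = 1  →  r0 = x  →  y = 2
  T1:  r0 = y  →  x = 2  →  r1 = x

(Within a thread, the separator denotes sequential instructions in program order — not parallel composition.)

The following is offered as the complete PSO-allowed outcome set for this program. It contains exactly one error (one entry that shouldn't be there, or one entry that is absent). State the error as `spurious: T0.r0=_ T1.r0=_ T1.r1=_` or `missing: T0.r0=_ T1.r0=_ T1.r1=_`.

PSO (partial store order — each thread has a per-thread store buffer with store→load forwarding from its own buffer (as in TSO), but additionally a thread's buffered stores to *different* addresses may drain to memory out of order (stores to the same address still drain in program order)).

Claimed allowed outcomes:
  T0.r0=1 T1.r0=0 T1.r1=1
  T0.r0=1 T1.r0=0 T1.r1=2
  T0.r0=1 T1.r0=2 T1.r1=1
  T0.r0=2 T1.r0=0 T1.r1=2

outcome vector order: (T0.r0,T1.r0,T1.r1)
PSO (5): <1 0 1>, <1 0 2>, <1 2 1>, <1 2 2>, <2 0 2>
PSO∖claimed = {<1 2 2>}

missing: T0.r0=1 T1.r0=2 T1.r1=2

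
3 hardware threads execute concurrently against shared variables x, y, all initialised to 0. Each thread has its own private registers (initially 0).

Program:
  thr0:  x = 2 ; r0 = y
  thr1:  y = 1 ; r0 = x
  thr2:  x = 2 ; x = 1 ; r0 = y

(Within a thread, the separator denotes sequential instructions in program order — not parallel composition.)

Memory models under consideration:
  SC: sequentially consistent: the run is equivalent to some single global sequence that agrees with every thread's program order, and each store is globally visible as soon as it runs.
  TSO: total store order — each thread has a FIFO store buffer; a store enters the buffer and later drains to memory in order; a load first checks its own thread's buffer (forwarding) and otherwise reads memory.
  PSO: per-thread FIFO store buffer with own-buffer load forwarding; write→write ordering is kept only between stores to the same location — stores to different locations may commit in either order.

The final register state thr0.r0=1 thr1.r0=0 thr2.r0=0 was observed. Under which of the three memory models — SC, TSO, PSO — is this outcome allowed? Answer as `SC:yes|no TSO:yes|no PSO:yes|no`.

SC:no TSO:yes PSO:yes

outcome vector order: (thr0.r0,thr1.r0,thr2.r0)
[SC] allowed = {010, 011, 020, 021, 101, 110, 111, 120, 121}
[TSO] allowed = {000, 001, 010, 011, 020, 021, 100, 101, 110, 111, 120, 121}
[PSO] allowed = {000, 001, 010, 011, 020, 021, 100, 101, 110, 111, 120, 121}
target 100 ∈ {TSO,PSO}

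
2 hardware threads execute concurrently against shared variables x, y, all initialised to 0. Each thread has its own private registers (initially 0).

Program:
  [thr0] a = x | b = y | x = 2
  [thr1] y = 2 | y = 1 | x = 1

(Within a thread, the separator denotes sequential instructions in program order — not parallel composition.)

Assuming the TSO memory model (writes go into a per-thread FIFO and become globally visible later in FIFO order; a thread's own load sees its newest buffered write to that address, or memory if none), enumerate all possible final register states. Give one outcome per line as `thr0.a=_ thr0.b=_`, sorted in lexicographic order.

outcome vector order: (thr0.a,thr0.b)
|TSO outcomes| = 4

thr0.a=0 thr0.b=0
thr0.a=0 thr0.b=1
thr0.a=0 thr0.b=2
thr0.a=1 thr0.b=1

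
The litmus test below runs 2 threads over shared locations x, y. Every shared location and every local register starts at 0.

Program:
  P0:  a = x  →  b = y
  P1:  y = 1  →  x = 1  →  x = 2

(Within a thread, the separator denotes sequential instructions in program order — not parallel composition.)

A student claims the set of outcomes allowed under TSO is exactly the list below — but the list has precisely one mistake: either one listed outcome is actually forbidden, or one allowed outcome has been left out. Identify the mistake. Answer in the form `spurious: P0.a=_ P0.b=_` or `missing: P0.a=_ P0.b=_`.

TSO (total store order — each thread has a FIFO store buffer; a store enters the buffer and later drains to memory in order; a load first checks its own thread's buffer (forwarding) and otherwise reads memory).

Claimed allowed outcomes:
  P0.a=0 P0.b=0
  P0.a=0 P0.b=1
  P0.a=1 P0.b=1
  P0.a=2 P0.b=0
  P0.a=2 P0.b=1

outcome vector order: (P0.a,P0.b)
TSO: 4 outcomes — {(0,0), (0,1), (1,1), (2,1)}
claimed∖TSO = {(2,0)}

spurious: P0.a=2 P0.b=0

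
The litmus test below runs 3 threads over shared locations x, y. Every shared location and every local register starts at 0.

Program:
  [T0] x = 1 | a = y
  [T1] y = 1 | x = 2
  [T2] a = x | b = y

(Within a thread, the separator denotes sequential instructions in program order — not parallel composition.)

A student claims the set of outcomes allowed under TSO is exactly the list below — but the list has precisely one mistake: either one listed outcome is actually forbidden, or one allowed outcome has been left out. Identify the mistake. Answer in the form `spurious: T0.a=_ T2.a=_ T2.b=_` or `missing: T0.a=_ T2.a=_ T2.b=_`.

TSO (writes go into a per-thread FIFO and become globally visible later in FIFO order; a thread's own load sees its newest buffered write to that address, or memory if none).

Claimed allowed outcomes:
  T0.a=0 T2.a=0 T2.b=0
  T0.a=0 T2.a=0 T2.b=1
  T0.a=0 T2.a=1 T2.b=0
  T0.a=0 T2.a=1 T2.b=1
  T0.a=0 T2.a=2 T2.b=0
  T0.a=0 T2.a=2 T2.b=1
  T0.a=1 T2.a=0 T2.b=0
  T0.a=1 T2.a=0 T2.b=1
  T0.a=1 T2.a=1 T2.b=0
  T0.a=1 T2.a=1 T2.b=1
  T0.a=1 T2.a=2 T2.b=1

outcome vector order: (T0.a,T2.a,T2.b)
TSO: 10 outcomes — {<0 0 0> <0 0 1> <0 1 0> <0 1 1> <0 2 1> <1 0 0> <1 0 1> <1 1 0> <1 1 1> <1 2 1>}
claimed∖TSO = {<0 2 0>}

spurious: T0.a=0 T2.a=2 T2.b=0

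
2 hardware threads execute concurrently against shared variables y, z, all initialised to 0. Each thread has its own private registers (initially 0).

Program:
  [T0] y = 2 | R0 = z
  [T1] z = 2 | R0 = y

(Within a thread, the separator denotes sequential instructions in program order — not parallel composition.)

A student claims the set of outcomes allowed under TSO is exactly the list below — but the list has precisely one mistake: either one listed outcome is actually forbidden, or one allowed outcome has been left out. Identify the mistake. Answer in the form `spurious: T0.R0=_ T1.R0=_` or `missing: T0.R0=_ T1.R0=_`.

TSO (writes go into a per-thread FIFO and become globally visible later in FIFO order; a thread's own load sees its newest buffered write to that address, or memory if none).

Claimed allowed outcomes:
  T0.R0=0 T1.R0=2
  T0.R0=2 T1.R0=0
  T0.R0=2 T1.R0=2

missing: T0.R0=0 T1.R0=0

outcome vector order: (T0.R0,T1.R0)
TSO (4): 0/0 0/2 2/0 2/2
TSO∖claimed = {0/0}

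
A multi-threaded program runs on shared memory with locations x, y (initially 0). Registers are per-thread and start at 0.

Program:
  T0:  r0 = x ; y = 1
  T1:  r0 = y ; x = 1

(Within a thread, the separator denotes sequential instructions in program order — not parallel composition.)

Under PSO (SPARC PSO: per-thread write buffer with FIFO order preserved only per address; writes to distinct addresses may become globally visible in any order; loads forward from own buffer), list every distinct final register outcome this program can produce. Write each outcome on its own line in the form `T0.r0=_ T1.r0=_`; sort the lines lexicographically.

outcome vector order: (T0.r0,T1.r0)
|PSO outcomes| = 3

T0.r0=0 T1.r0=0
T0.r0=0 T1.r0=1
T0.r0=1 T1.r0=0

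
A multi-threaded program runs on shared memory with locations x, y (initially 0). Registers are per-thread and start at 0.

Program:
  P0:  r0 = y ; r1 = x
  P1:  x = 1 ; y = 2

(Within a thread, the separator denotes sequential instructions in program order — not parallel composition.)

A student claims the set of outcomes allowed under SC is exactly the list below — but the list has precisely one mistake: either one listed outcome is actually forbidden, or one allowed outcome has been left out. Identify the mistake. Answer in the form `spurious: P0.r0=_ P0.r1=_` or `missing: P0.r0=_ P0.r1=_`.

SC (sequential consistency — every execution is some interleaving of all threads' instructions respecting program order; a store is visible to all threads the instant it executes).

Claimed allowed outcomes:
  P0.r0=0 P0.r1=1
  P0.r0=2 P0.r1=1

outcome vector order: (P0.r0,P0.r1)
SC (3): 0/0 0/1 2/1
SC∖claimed = {0/0}

missing: P0.r0=0 P0.r1=0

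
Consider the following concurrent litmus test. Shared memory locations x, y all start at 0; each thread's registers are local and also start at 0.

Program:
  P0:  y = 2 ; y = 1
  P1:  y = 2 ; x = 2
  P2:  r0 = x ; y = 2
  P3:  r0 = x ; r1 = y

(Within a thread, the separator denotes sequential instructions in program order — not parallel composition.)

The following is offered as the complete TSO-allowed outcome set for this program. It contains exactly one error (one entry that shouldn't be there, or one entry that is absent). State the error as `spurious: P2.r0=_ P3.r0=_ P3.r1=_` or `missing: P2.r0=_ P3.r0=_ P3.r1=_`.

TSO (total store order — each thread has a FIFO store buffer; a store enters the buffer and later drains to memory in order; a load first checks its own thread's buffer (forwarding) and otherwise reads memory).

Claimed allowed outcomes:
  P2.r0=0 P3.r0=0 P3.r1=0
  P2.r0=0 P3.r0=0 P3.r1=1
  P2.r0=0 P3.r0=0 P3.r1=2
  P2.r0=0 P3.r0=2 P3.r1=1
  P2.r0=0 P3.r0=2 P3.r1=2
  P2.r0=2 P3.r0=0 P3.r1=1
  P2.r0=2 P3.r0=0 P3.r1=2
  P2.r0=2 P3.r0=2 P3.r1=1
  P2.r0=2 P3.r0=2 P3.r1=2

missing: P2.r0=2 P3.r0=0 P3.r1=0

outcome vector order: (P2.r0,P3.r0,P3.r1)
TSO (10): (0,0,0) (0,0,1) (0,0,2) (0,2,1) (0,2,2) (2,0,0) (2,0,1) (2,0,2) (2,2,1) (2,2,2)
TSO∖claimed = {(2,0,0)}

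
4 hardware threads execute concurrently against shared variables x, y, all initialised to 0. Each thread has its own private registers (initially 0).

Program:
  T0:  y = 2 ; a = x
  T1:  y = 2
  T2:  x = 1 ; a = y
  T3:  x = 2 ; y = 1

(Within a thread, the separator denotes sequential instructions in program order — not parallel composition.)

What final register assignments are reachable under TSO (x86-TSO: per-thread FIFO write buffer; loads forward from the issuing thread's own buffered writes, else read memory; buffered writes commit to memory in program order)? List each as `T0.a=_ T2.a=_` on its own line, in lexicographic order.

T0.a=0 T2.a=0
T0.a=0 T2.a=1
T0.a=0 T2.a=2
T0.a=1 T2.a=0
T0.a=1 T2.a=1
T0.a=1 T2.a=2
T0.a=2 T2.a=0
T0.a=2 T2.a=1
T0.a=2 T2.a=2

outcome vector order: (T0.a,T2.a)
|TSO outcomes| = 9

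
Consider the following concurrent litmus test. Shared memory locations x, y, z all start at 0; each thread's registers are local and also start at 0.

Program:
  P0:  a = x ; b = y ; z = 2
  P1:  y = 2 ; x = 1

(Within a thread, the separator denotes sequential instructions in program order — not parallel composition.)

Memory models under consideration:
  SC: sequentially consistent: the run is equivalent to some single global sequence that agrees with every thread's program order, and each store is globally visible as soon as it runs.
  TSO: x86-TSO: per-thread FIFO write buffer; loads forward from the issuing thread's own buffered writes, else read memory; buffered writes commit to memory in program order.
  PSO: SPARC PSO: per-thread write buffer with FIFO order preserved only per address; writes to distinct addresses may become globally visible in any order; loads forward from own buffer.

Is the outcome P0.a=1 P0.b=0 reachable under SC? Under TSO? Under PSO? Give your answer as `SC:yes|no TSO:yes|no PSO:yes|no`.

outcome vector order: (P0.a,P0.b)
under SC → (0,0) (0,2) (1,2)
under TSO → (0,0) (0,2) (1,2)
under PSO → (0,0) (0,2) (1,0) (1,2)
target (1,0) ∈ {PSO}

SC:no TSO:no PSO:yes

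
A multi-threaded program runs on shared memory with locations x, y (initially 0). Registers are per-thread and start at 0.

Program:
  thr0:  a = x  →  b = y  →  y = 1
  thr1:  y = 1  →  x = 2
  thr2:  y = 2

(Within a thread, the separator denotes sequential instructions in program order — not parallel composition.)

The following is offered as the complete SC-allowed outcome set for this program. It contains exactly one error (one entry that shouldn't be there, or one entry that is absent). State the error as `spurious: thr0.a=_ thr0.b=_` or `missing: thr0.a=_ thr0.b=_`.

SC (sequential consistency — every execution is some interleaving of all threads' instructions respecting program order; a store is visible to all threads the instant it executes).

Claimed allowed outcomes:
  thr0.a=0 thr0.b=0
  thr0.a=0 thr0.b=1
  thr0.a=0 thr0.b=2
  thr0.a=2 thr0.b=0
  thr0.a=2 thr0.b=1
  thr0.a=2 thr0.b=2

spurious: thr0.a=2 thr0.b=0

outcome vector order: (thr0.a,thr0.b)
SC: 5 outcomes — {(0,0) (0,1) (0,2) (2,1) (2,2)}
claimed∖SC = {(2,0)}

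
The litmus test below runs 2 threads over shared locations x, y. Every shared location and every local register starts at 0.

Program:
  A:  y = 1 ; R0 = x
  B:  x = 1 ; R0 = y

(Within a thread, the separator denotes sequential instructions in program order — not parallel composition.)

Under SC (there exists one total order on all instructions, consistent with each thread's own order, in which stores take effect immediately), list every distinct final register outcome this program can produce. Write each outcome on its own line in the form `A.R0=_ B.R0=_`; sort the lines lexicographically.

A.R0=0 B.R0=1
A.R0=1 B.R0=0
A.R0=1 B.R0=1

outcome vector order: (A.R0,B.R0)
|SC outcomes| = 3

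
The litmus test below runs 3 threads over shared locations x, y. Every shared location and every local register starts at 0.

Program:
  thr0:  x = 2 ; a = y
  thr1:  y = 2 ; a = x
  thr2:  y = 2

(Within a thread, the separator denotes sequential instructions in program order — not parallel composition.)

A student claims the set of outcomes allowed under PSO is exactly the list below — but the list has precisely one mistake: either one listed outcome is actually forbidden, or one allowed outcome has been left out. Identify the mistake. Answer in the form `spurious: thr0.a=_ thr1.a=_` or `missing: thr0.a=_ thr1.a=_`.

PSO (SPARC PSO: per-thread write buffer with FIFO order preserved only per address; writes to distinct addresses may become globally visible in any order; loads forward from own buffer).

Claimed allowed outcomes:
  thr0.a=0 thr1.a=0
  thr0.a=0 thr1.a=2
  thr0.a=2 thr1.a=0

missing: thr0.a=2 thr1.a=2

outcome vector order: (thr0.a,thr1.a)
PSO: 4 outcomes — {<0 0>; <0 2>; <2 0>; <2 2>}
PSO∖claimed = {<2 2>}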